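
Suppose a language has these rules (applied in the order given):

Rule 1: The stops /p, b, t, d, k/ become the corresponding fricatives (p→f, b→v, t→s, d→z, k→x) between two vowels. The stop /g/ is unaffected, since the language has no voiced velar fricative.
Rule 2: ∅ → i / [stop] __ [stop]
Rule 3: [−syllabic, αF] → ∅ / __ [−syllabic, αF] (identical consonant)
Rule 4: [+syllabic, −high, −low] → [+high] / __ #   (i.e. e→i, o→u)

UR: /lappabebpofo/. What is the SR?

lapipavebipofu

Rule 1 (intervocalic spirantization): /b/ is a stop between vowels /a/ and /e/, so it spirantizes to the fricative [v]. /lappabebpofo/ → lappavebpofo.
Rule 2 (stop-cluster i-epenthesis): /p/ and /p/ form a stop–stop cluster, so [i] is inserted between them. /b/ and /p/ form a stop–stop cluster, so [i] is inserted between them. /lappavebpofo/ → lapipavebipofo.
Rule 3 (degemination): no segment meets the environment; /lapipavebipofo/ is unchanged.
Rule 4 (final vowel raising): /o/ is a mid vowel in word-final position, so it raises to [u]. /lapipavebipofo/ → lapipavebipofu.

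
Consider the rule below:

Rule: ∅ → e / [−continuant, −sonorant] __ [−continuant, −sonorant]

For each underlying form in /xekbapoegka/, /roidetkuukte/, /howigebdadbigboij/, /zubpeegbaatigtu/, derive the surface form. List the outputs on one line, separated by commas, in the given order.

/xekbapoegka/: /k/ and /b/ form a stop–stop cluster, so [e] is inserted between them. /g/ and /k/ form a stop–stop cluster, so [e] is inserted between them. → [xekebapoegeka].
/roidetkuukte/: /t/ and /k/ form a stop–stop cluster, so [e] is inserted between them. /k/ and /t/ form a stop–stop cluster, so [e] is inserted between them. → [roidetekuukete].
/howigebdadbigboij/: /b/ and /d/ form a stop–stop cluster, so [e] is inserted between them. /d/ and /b/ form a stop–stop cluster, so [e] is inserted between them. /g/ and /b/ form a stop–stop cluster, so [e] is inserted between them. → [howigebedadebigeboij].
/zubpeegbaatigtu/: /b/ and /p/ form a stop–stop cluster, so [e] is inserted between them. /g/ and /b/ form a stop–stop cluster, so [e] is inserted between them. /g/ and /t/ form a stop–stop cluster, so [e] is inserted between them. → [zubepeegebaatigetu].

xekebapoegeka, roidetekuukete, howigebedadebigeboij, zubepeegebaatigetu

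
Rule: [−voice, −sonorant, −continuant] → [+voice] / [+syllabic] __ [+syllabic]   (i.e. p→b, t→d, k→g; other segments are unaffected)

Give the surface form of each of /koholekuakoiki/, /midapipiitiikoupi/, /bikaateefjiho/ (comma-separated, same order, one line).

koholeguagoigi, midabibiidiigoubi, bigaadeefjiho

/koholekuakoiki/: /k/ is a voiceless stop between vowels /e/ and /u/, so it voices to [g]. /k/ is a voiceless stop between vowels /a/ and /o/, so it voices to [g]. /k/ is a voiceless stop between vowels /i/ and /i/, so it voices to [g]. → [koholeguagoigi].
/midapipiitiikoupi/: /p/ is a voiceless stop between vowels /a/ and /i/, so it voices to [b]. /p/ is a voiceless stop between vowels /i/ and /i/, so it voices to [b]. /t/ is a voiceless stop between vowels /i/ and /i/, so it voices to [d]. /k/ is a voiceless stop between vowels /i/ and /o/, so it voices to [g]. /p/ is a voiceless stop between vowels /u/ and /i/, so it voices to [b]. → [midabibiidiigoubi].
/bikaateefjiho/: /k/ is a voiceless stop between vowels /i/ and /a/, so it voices to [g]. /t/ is a voiceless stop between vowels /a/ and /e/, so it voices to [d]. → [bigaadeefjiho].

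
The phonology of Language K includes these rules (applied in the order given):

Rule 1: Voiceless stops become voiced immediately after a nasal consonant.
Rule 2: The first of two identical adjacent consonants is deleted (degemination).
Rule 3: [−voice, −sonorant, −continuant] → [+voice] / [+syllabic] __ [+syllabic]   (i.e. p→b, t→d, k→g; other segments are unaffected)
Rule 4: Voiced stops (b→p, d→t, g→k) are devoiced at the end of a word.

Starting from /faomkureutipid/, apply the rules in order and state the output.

Rule 1 (post-nasal voicing): /k/ is a voiceless stop immediately after the nasal /m/, so it voices to [g]. /faomkureutipid/ → faomgureutipid.
Rule 2 (degemination): no segment meets the environment; /faomgureutipid/ is unchanged.
Rule 3 (intervocalic voicing): /t/ is a voiceless stop between vowels /u/ and /i/, so it voices to [d]. /p/ is a voiceless stop between vowels /i/ and /i/, so it voices to [b]. /faomgureutipid/ → faomgureudibid.
Rule 4 (final devoicing): /d/ is a voiced stop in word-final position, so it devoices to [t]. /faomgureudibid/ → faomgureudibit.

faomgureudibit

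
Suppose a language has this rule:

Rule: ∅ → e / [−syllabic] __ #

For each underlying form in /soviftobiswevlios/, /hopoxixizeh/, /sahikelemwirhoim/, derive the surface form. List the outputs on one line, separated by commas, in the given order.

soviftobiswevliose, hopoxixizehe, sahikelemwirhoime

/soviftobiswevlios/: the form ends in the consonant /s/, so [e] is inserted word-finally. → [soviftobiswevliose].
/hopoxixizeh/: the form ends in the consonant /h/, so [e] is inserted word-finally. → [hopoxixizehe].
/sahikelemwirhoim/: the form ends in the consonant /m/, so [e] is inserted word-finally. → [sahikelemwirhoime].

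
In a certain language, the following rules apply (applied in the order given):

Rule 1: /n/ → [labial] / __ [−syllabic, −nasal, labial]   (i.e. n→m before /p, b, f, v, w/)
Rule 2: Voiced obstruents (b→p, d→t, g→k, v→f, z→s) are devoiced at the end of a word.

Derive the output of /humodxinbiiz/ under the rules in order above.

Rule 1 (nasal place assimilation): /n/ precedes the labial consonant /b/, so it assimilates in place to [m]. /humodxinbiiz/ → humodximbiiz.
Rule 2 (final devoicing): /z/ is a voiced obstruent in word-final position, so it devoices to [s]. /humodximbiiz/ → humodximbiis.

humodximbiis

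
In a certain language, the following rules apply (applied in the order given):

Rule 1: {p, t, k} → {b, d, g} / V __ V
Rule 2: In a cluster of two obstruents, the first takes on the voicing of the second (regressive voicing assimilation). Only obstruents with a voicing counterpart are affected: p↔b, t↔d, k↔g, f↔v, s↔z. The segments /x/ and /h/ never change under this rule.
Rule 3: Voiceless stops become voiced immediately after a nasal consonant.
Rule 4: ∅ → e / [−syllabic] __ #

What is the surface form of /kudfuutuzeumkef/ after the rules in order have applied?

kutfuuduzeumgefe

Rule 1 (intervocalic voicing): /t/ is a voiceless stop between vowels /u/ and /u/, so it voices to [d]. /kudfuutuzeumkef/ → kudfuuduzeumkef.
Rule 2 (regressive voicing assimilation): /d/ precedes the voiceless obstruent /f/, so it devoices to [t] by assimilation. /kudfuuduzeumkef/ → kutfuuduzeumkef.
Rule 3 (post-nasal voicing): /k/ is a voiceless stop immediately after the nasal /m/, so it voices to [g]. /kutfuuduzeumkef/ → kutfuuduzeumgef.
Rule 4 (final e-epenthesis): the form ends in the consonant /f/, so [e] is inserted word-finally. /kutfuuduzeumgef/ → kutfuuduzeumgefe.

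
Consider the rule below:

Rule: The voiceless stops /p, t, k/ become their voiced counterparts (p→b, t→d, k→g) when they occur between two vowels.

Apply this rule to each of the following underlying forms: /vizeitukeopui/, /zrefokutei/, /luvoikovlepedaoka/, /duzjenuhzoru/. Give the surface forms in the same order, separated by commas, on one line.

/vizeitukeopui/: /t/ is a voiceless stop between vowels /i/ and /u/, so it voices to [d]. /k/ is a voiceless stop between vowels /u/ and /e/, so it voices to [g]. /p/ is a voiceless stop between vowels /o/ and /u/, so it voices to [b]. → [vizeidugeobui].
/zrefokutei/: /k/ is a voiceless stop between vowels /o/ and /u/, so it voices to [g]. /t/ is a voiceless stop between vowels /u/ and /e/, so it voices to [d]. → [zrefogudei].
/luvoikovlepedaoka/: /k/ is a voiceless stop between vowels /i/ and /o/, so it voices to [g]. /p/ is a voiceless stop between vowels /e/ and /e/, so it voices to [b]. /k/ is a voiceless stop between vowels /o/ and /a/, so it voices to [g]. → [luvoigovlebedaoga].
/duzjenuhzoru/: the rule's environment is not met; surfaces unchanged as [duzjenuhzoru].

vizeidugeobui, zrefogudei, luvoigovlebedaoga, duzjenuhzoru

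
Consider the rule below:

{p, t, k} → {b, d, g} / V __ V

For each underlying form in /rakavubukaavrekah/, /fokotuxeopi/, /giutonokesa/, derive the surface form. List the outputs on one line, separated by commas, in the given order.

/rakavubukaavrekah/: /k/ is a voiceless stop between vowels /a/ and /a/, so it voices to [g]. /k/ is a voiceless stop between vowels /u/ and /a/, so it voices to [g]. /k/ is a voiceless stop between vowels /e/ and /a/, so it voices to [g]. → [ragavubugaavregah].
/fokotuxeopi/: /k/ is a voiceless stop between vowels /o/ and /o/, so it voices to [g]. /t/ is a voiceless stop between vowels /o/ and /u/, so it voices to [d]. /p/ is a voiceless stop between vowels /o/ and /i/, so it voices to [b]. → [fogoduxeobi].
/giutonokesa/: /t/ is a voiceless stop between vowels /u/ and /o/, so it voices to [d]. /k/ is a voiceless stop between vowels /o/ and /e/, so it voices to [g]. → [giudonogesa].

ragavubugaavregah, fogoduxeobi, giudonogesa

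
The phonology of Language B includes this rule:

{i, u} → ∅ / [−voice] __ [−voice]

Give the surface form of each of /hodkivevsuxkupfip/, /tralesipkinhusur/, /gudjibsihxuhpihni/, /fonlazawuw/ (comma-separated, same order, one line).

/hodkivevsuxkupfip/: /u/ is a high vowel flanked by voiceless consonants /s/ and /x/, so it deletes. /u/ is a high vowel flanked by voiceless consonants /k/ and /p/, so it deletes. /i/ is a high vowel flanked by voiceless consonants /f/ and /p/, so it deletes. → [hodkivevsxkpfp].
/tralesipkinhusur/: /i/ is a high vowel flanked by voiceless consonants /s/ and /p/, so it deletes. /u/ is a high vowel flanked by voiceless consonants /h/ and /s/, so it deletes. → [tralespkinhsur].
/gudjibsihxuhpihni/: /i/ is a high vowel flanked by voiceless consonants /s/ and /h/, so it deletes. /u/ is a high vowel flanked by voiceless consonants /x/ and /h/, so it deletes. /i/ is a high vowel flanked by voiceless consonants /p/ and /h/, so it deletes. → [gudjibshxhphni].
/fonlazawuw/: the rule's environment is not met; surfaces unchanged as [fonlazawuw].

hodkivevsxkpfp, tralespkinhsur, gudjibshxhphni, fonlazawuw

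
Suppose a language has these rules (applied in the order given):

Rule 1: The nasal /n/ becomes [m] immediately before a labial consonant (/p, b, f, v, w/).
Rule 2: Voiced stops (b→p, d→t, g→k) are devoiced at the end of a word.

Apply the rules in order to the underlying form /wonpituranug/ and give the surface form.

wompituranuk

Rule 1 (nasal place assimilation): /n/ precedes the labial consonant /p/, so it assimilates in place to [m]. /wonpituranug/ → wompituranug.
Rule 2 (final devoicing): /g/ is a voiced stop in word-final position, so it devoices to [k]. /wompituranug/ → wompituranuk.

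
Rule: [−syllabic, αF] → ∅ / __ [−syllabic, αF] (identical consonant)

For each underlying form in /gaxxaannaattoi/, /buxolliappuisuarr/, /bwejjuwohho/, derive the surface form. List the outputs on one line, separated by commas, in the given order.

/gaxxaannaattoi/: /xx/ is a geminate; the first /x/ deletes. /nn/ is a geminate; the first /n/ deletes. /tt/ is a geminate; the first /t/ deletes. → [gaxaanaatoi].
/buxolliappuisuarr/: /ll/ is a geminate; the first /l/ deletes. /pp/ is a geminate; the first /p/ deletes. /rr/ is a geminate; the first /r/ deletes. → [buxoliapuisuar].
/bwejjuwohho/: /jj/ is a geminate; the first /j/ deletes. /hh/ is a geminate; the first /h/ deletes. → [bwejuwoho].

gaxaanaatoi, buxoliapuisuar, bwejuwoho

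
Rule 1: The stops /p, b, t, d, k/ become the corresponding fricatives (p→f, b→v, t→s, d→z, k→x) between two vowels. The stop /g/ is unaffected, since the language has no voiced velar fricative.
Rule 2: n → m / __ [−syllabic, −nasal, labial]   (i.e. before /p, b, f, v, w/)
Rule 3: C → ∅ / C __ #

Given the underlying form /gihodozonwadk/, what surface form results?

Rule 1 (intervocalic spirantization): /d/ is a stop between vowels /o/ and /o/, so it spirantizes to the fricative [z]. /gihodozonwadk/ → gihozozonwadk.
Rule 2 (nasal place assimilation): /n/ precedes the labial consonant /w/, so it assimilates in place to [m]. /gihozozonwadk/ → gihozozomwadk.
Rule 3 (final cluster simplification): /k/ is the second consonant of a word-final cluster /dk/, so it deletes. /gihozozomwadk/ → gihozozomwad.

gihozozomwad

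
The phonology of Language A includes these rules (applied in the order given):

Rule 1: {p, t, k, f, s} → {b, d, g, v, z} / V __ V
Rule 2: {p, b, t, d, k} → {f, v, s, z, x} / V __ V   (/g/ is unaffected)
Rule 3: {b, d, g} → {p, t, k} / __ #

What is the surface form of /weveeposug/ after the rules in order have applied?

Rule 1 (intervocalic voicing): /p/ is a voiceless obstruent between vowels /e/ and /o/, so it voices to [b]. /s/ is a voiceless obstruent between vowels /o/ and /u/, so it voices to [z]. /weveeposug/ → weveebozug.
Rule 2 (intervocalic spirantization): /b/ is a stop between vowels /e/ and /o/, so it spirantizes to the fricative [v]. /weveebozug/ → weveevozug.
Rule 3 (final devoicing): /g/ is a voiced stop in word-final position, so it devoices to [k]. /weveevozug/ → weveevozuk.

weveevozuk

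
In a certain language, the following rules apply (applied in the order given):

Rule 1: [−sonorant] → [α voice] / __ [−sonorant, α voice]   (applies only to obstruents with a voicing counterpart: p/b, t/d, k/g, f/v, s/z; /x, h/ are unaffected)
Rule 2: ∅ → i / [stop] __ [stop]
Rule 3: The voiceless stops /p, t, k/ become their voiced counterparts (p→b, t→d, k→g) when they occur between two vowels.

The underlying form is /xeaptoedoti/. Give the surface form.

Rule 1 (regressive voicing assimilation): no segment meets the environment; /xeaptoedoti/ is unchanged.
Rule 2 (stop-cluster i-epenthesis): /p/ and /t/ form a stop–stop cluster, so [i] is inserted between them. /xeaptoedoti/ → xeapitoedoti.
Rule 3 (intervocalic voicing): /p/ is a voiceless stop between vowels /a/ and /i/, so it voices to [b]. /t/ is a voiceless stop between vowels /i/ and /o/, so it voices to [d]. /t/ is a voiceless stop between vowels /o/ and /i/, so it voices to [d]. /xeapitoedoti/ → xeabidoedodi.

xeabidoedodi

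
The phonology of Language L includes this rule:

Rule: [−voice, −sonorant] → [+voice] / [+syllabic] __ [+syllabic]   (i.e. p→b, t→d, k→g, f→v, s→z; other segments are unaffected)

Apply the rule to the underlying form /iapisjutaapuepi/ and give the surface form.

Scanning /iapisjutaapuepi/: /p/ is a voiceless obstruent between vowels /a/ and /i/, so it voices to [b]; /s/ at position 5 is not in the conditioning environment; /t/ is a voiceless obstruent between vowels /u/ and /a/, so it voices to [d]; /p/ is a voiceless obstruent between vowels /a/ and /u/, so it voices to [b]; /p/ is a voiceless obstruent between vowels /e/ and /i/, so it voices to [b].
Result: [iabisjudaabuebi].

iabisjudaabuebi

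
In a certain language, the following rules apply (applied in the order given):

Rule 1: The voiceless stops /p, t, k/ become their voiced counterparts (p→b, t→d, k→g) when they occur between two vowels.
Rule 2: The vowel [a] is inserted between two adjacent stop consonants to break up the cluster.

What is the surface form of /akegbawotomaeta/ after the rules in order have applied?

Rule 1 (intervocalic voicing): /k/ is a voiceless stop between vowels /a/ and /e/, so it voices to [g]. /t/ is a voiceless stop between vowels /o/ and /o/, so it voices to [d]. /t/ is a voiceless stop between vowels /e/ and /a/, so it voices to [d]. /akegbawotomaeta/ → agegbawodomaeda.
Rule 2 (stop-cluster a-epenthesis): /g/ and /b/ form a stop–stop cluster, so [a] is inserted between them. /agegbawodomaeda/ → agegabawodomaeda.

agegabawodomaeda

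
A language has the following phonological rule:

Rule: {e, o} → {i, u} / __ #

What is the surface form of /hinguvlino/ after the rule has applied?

hinguvlinu

/o/ is a mid vowel in word-final position, so it raises to [u].
Surface form: [hinguvlinu].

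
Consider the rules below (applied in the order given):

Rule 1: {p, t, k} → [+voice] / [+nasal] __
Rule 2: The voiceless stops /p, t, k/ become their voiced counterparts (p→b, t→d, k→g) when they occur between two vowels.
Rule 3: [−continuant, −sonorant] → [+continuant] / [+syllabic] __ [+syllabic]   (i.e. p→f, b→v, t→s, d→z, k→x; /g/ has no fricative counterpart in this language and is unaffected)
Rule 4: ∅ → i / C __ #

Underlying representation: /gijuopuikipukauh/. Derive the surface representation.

Rule 1 (post-nasal voicing): no segment meets the environment; /gijuopuikipukauh/ is unchanged.
Rule 2 (intervocalic voicing): /p/ is a voiceless stop between vowels /o/ and /u/, so it voices to [b]. /k/ is a voiceless stop between vowels /i/ and /i/, so it voices to [g]. /p/ is a voiceless stop between vowels /i/ and /u/, so it voices to [b]. /k/ is a voiceless stop between vowels /u/ and /a/, so it voices to [g]. /gijuopuikipukauh/ → gijuobuigibugauh.
Rule 3 (intervocalic spirantization): /b/ is a stop between vowels /o/ and /u/, so it spirantizes to the fricative [v]. /b/ is a stop between vowels /i/ and /u/, so it spirantizes to the fricative [v]. /gijuobuigibugauh/ → gijuovuigivugauh.
Rule 4 (final i-epenthesis): the form ends in the consonant /h/, so [i] is inserted word-finally. /gijuovuigivugauh/ → gijuovuigivugauhi.

gijuovuigivugauhi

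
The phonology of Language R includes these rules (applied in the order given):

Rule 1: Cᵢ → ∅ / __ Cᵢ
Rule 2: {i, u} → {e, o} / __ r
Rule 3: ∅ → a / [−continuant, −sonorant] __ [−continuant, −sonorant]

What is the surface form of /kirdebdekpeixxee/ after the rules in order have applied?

kerdebadekapeixee

Rule 1 (degemination): /xx/ is a geminate; the first /x/ deletes. /kirdebdekpeixxee/ → kirdebdekpeixee.
Rule 2 (pre-rhotic lowering): /i/ is a high vowel immediately before /r/, so it lowers to [e]. /kirdebdekpeixee/ → kerdebdekpeixee.
Rule 3 (stop-cluster a-epenthesis): /b/ and /d/ form a stop–stop cluster, so [a] is inserted between them. /k/ and /p/ form a stop–stop cluster, so [a] is inserted between them. /kerdebdekpeixee/ → kerdebadekapeixee.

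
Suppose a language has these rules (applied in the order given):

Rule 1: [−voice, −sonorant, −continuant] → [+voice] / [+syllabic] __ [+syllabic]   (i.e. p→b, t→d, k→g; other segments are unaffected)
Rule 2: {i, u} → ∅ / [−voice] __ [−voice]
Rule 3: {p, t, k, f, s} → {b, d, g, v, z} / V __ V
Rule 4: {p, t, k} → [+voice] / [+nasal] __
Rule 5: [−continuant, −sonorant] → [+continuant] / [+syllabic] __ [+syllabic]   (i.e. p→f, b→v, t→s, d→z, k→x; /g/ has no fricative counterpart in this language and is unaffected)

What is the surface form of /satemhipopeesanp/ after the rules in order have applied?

Rule 1 (intervocalic voicing): /t/ is a voiceless stop between vowels /a/ and /e/, so it voices to [d]. /p/ is a voiceless stop between vowels /i/ and /o/, so it voices to [b]. /p/ is a voiceless stop between vowels /o/ and /e/, so it voices to [b]. /satemhipopeesanp/ → sademhibobeesanp.
Rule 2 (high vowel syncope): no segment meets the environment; /sademhibobeesanp/ is unchanged.
Rule 3 (intervocalic voicing): /s/ is a voiceless obstruent between vowels /e/ and /a/, so it voices to [z]. /sademhibobeesanp/ → sademhibobeezanp.
Rule 4 (post-nasal voicing): /p/ is a voiceless stop immediately after the nasal /n/, so it voices to [b]. /sademhibobeezanp/ → sademhibobeezanb.
Rule 5 (intervocalic spirantization): /d/ is a stop between vowels /a/ and /e/, so it spirantizes to the fricative [z]. /b/ is a stop between vowels /i/ and /o/, so it spirantizes to the fricative [v]. /b/ is a stop between vowels /o/ and /e/, so it spirantizes to the fricative [v]. /sademhibobeezanb/ → sazemhivoveezanb.

sazemhivoveezanb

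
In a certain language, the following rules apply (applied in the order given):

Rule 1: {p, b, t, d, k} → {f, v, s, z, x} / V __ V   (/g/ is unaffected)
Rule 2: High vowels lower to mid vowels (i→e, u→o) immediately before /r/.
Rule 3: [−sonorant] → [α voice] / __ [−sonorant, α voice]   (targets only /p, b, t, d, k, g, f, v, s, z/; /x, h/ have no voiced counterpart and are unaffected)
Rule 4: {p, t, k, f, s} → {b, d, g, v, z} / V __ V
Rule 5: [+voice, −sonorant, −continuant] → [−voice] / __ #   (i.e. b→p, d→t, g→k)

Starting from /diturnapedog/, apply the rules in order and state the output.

dizornavezok

Rule 1 (intervocalic spirantization): /t/ is a stop between vowels /i/ and /u/, so it spirantizes to the fricative [s]. /p/ is a stop between vowels /a/ and /e/, so it spirantizes to the fricative [f]. /d/ is a stop between vowels /e/ and /o/, so it spirantizes to the fricative [z]. /diturnapedog/ → disurnafezog.
Rule 2 (pre-rhotic lowering): /u/ is a high vowel immediately before /r/, so it lowers to [o]. /disurnafezog/ → disornafezog.
Rule 3 (regressive voicing assimilation): no segment meets the environment; /disornafezog/ is unchanged.
Rule 4 (intervocalic voicing): /s/ is a voiceless obstruent between vowels /i/ and /o/, so it voices to [z]. /f/ is a voiceless obstruent between vowels /a/ and /e/, so it voices to [v]. /disornafezog/ → dizornavezog.
Rule 5 (final devoicing): /g/ is a voiced stop in word-final position, so it devoices to [k]. /dizornavezog/ → dizornavezok.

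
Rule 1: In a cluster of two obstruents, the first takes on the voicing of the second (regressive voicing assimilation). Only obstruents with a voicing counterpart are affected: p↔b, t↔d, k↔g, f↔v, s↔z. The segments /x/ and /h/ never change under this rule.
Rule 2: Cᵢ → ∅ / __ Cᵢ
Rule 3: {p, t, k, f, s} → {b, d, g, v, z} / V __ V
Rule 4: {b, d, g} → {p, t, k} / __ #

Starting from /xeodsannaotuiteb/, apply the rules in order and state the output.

xeotsanaoduidep

Rule 1 (regressive voicing assimilation): /d/ precedes the voiceless obstruent /s/, so it devoices to [t] by assimilation. /xeodsannaotuiteb/ → xeotsannaotuiteb.
Rule 2 (degemination): /nn/ is a geminate; the first /n/ deletes. /xeotsannaotuiteb/ → xeotsanaotuiteb.
Rule 3 (intervocalic voicing): /t/ is a voiceless obstruent between vowels /o/ and /u/, so it voices to [d]. /t/ is a voiceless obstruent between vowels /i/ and /e/, so it voices to [d]. /xeotsanaotuiteb/ → xeotsanaoduideb.
Rule 4 (final devoicing): /b/ is a voiced stop in word-final position, so it devoices to [p]. /xeotsanaoduideb/ → xeotsanaoduidep.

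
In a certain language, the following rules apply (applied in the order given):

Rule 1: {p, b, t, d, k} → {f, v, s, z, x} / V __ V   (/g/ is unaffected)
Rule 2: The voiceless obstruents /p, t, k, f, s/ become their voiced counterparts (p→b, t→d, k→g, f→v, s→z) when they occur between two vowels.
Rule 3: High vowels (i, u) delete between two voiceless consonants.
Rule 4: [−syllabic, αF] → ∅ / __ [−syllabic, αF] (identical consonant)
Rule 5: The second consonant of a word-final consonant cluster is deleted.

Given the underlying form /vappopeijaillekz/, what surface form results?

vapoveijailek

Rule 1 (intervocalic spirantization): /p/ is a stop between vowels /o/ and /e/, so it spirantizes to the fricative [f]. /vappopeijaillekz/ → vappofeijaillekz.
Rule 2 (intervocalic voicing): /f/ is a voiceless obstruent between vowels /o/ and /e/, so it voices to [v]. /vappofeijaillekz/ → vappoveijaillekz.
Rule 3 (high vowel syncope): no segment meets the environment; /vappoveijaillekz/ is unchanged.
Rule 4 (degemination): /pp/ is a geminate; the first /p/ deletes. /ll/ is a geminate; the first /l/ deletes. /vappoveijaillekz/ → vapoveijailekz.
Rule 5 (final cluster simplification): /z/ is the second consonant of a word-final cluster /kz/, so it deletes. /vapoveijailekz/ → vapoveijailek.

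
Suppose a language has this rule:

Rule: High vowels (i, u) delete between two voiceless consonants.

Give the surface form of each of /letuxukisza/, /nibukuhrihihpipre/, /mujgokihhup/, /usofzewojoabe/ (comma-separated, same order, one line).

letxksza, nibukhrihhppre, mujgokhhp, usofzewojoabe

/letuxukisza/: /u/ is a high vowel flanked by voiceless consonants /t/ and /x/, so it deletes. /u/ is a high vowel flanked by voiceless consonants /x/ and /k/, so it deletes. /i/ is a high vowel flanked by voiceless consonants /k/ and /s/, so it deletes. → [letxksza].
/nibukuhrihihpipre/: /u/ is a high vowel flanked by voiceless consonants /k/ and /h/, so it deletes. /i/ is a high vowel flanked by voiceless consonants /h/ and /h/, so it deletes. /i/ is a high vowel flanked by voiceless consonants /p/ and /p/, so it deletes. → [nibukhrihhppre].
/mujgokihhup/: /i/ is a high vowel flanked by voiceless consonants /k/ and /h/, so it deletes. /u/ is a high vowel flanked by voiceless consonants /h/ and /p/, so it deletes. → [mujgokhhp].
/usofzewojoabe/: the rule's environment is not met; surfaces unchanged as [usofzewojoabe].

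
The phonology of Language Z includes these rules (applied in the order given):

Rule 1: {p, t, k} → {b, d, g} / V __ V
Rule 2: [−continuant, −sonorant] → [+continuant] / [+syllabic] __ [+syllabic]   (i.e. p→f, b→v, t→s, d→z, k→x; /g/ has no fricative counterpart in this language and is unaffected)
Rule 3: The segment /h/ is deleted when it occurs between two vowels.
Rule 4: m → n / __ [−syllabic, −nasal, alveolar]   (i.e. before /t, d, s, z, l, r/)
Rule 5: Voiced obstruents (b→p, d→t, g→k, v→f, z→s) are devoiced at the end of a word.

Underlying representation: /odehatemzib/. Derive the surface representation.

Rule 1 (intervocalic voicing): /t/ is a voiceless stop between vowels /a/ and /e/, so it voices to [d]. /odehatemzib/ → odehademzib.
Rule 2 (intervocalic spirantization): /d/ is a stop between vowels /o/ and /e/, so it spirantizes to the fricative [z]. /d/ is a stop between vowels /a/ and /e/, so it spirantizes to the fricative [z]. /odehademzib/ → ozehazemzib.
Rule 3 (intervocalic h-deletion): /h/ occurs between vowels /e/ and /a/, so it deletes. /ozehazemzib/ → ozeazemzib.
Rule 4 (nasal place assimilation): /m/ precedes the alveolar consonant /z/, so it assimilates in place to [n]. /ozeazemzib/ → ozeazenzib.
Rule 5 (final devoicing): /b/ is a voiced obstruent in word-final position, so it devoices to [p]. /ozeazenzib/ → ozeazenzip.

ozeazenzip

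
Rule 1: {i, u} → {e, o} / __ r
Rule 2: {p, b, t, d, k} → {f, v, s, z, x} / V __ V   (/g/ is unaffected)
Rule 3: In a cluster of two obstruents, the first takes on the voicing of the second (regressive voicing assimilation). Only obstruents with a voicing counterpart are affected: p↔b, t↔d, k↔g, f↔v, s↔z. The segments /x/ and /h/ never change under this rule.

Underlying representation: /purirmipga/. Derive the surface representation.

porermibga

Rule 1 (pre-rhotic lowering): /u/ is a high vowel immediately before /r/, so it lowers to [o]. /i/ is a high vowel immediately before /r/, so it lowers to [e]. /purirmipga/ → porermipga.
Rule 2 (intervocalic spirantization): no segment meets the environment; /porermipga/ is unchanged.
Rule 3 (regressive voicing assimilation): /p/ precedes the voiced obstruent /g/, so it voices to [b] by assimilation. /porermipga/ → porermibga.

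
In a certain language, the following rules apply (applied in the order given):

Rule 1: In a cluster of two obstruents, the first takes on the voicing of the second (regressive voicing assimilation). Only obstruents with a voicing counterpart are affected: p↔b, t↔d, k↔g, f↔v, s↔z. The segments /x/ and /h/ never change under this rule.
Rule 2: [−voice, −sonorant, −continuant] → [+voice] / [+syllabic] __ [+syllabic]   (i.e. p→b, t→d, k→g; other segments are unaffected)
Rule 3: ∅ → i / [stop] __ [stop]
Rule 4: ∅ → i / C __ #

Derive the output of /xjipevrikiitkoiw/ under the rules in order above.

xjibevrigiitikoiwi

Rule 1 (regressive voicing assimilation): no segment meets the environment; /xjipevrikiitkoiw/ is unchanged.
Rule 2 (intervocalic voicing): /p/ is a voiceless stop between vowels /i/ and /e/, so it voices to [b]. /k/ is a voiceless stop between vowels /i/ and /i/, so it voices to [g]. /xjipevrikiitkoiw/ → xjibevrigiitkoiw.
Rule 3 (stop-cluster i-epenthesis): /t/ and /k/ form a stop–stop cluster, so [i] is inserted between them. /xjibevrigiitkoiw/ → xjibevrigiitikoiw.
Rule 4 (final i-epenthesis): the form ends in the consonant /w/, so [i] is inserted word-finally. /xjibevrigiitikoiw/ → xjibevrigiitikoiwi.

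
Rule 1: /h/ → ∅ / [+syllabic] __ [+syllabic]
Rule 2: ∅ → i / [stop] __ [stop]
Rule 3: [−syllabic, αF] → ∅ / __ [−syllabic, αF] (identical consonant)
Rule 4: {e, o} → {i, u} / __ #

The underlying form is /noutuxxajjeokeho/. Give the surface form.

noutuxajeokeu

Rule 1 (intervocalic h-deletion): /h/ occurs between vowels /e/ and /o/, so it deletes. /noutuxxajjeokeho/ → noutuxxajjeokeo.
Rule 2 (stop-cluster i-epenthesis): no segment meets the environment; /noutuxxajjeokeo/ is unchanged.
Rule 3 (degemination): /xx/ is a geminate; the first /x/ deletes. /jj/ is a geminate; the first /j/ deletes. /noutuxxajjeokeo/ → noutuxajeokeo.
Rule 4 (final vowel raising): /o/ is a mid vowel in word-final position, so it raises to [u]. /noutuxajeokeo/ → noutuxajeokeu.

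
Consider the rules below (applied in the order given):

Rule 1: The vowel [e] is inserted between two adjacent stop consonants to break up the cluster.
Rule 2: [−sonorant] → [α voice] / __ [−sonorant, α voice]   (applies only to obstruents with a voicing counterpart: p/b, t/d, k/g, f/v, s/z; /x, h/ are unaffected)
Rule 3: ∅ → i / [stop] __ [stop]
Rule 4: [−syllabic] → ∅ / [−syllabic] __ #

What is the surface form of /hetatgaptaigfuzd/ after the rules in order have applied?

hetategapetaikfuz

Rule 1 (stop-cluster e-epenthesis): /t/ and /g/ form a stop–stop cluster, so [e] is inserted between them. /p/ and /t/ form a stop–stop cluster, so [e] is inserted between them. /hetatgaptaigfuzd/ → hetategapetaigfuzd.
Rule 2 (regressive voicing assimilation): /g/ precedes the voiceless obstruent /f/, so it devoices to [k] by assimilation. /hetategapetaigfuzd/ → hetategapetaikfuzd.
Rule 3 (stop-cluster i-epenthesis): no segment meets the environment; /hetategapetaikfuzd/ is unchanged.
Rule 4 (final cluster simplification): /d/ is the second consonant of a word-final cluster /zd/, so it deletes. /hetategapetaikfuzd/ → hetategapetaikfuz.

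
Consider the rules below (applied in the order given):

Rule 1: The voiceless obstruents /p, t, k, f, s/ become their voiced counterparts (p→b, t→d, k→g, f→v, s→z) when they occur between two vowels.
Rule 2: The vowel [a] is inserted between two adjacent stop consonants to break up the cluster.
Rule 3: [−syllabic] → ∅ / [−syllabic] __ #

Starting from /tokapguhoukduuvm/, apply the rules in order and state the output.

togapaguhoukaduuv

Rule 1 (intervocalic voicing): /k/ is a voiceless obstruent between vowels /o/ and /a/, so it voices to [g]. /tokapguhoukduuvm/ → togapguhoukduuvm.
Rule 2 (stop-cluster a-epenthesis): /p/ and /g/ form a stop–stop cluster, so [a] is inserted between them. /k/ and /d/ form a stop–stop cluster, so [a] is inserted between them. /togapguhoukduuvm/ → togapaguhoukaduuvm.
Rule 3 (final cluster simplification): /m/ is the second consonant of a word-final cluster /vm/, so it deletes. /togapaguhoukaduuvm/ → togapaguhoukaduuv.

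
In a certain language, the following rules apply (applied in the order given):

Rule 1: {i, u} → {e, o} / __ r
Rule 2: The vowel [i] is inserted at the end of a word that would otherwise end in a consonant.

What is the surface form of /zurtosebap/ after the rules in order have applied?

Rule 1 (pre-rhotic lowering): /u/ is a high vowel immediately before /r/, so it lowers to [o]. /zurtosebap/ → zortosebap.
Rule 2 (final i-epenthesis): the form ends in the consonant /p/, so [i] is inserted word-finally. /zortosebap/ → zortosebapi.

zortosebapi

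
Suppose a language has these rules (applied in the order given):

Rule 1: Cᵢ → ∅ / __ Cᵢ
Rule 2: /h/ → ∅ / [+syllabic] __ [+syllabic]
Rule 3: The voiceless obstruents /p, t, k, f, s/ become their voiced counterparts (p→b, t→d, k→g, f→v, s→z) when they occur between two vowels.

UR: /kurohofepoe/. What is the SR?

kurooveboe

Rule 1 (degemination): no segment meets the environment; /kurohofepoe/ is unchanged.
Rule 2 (intervocalic h-deletion): /h/ occurs between vowels /o/ and /o/, so it deletes. /kurohofepoe/ → kuroofepoe.
Rule 3 (intervocalic voicing): /f/ is a voiceless obstruent between vowels /o/ and /e/, so it voices to [v]. /p/ is a voiceless obstruent between vowels /e/ and /o/, so it voices to [b]. /kuroofepoe/ → kurooveboe.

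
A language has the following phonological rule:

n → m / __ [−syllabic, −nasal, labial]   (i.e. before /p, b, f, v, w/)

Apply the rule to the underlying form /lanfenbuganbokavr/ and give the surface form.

/n/ precedes the labial consonant /f/, so it assimilates in place to [m].
/n/ precedes the labial consonant /b/, so it assimilates in place to [m].
/n/ precedes the labial consonant /b/, so it assimilates in place to [m].
Surface form: [lamfembugambokavr].

lamfembugambokavr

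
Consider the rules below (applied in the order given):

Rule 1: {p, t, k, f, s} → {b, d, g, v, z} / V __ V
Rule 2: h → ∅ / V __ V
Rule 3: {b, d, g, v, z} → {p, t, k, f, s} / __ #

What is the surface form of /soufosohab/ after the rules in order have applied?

Rule 1 (intervocalic voicing): /f/ is a voiceless obstruent between vowels /u/ and /o/, so it voices to [v]. /s/ is a voiceless obstruent between vowels /o/ and /o/, so it voices to [z]. /soufosohab/ → souvozohab.
Rule 2 (intervocalic h-deletion): /h/ occurs between vowels /o/ and /a/, so it deletes. /souvozohab/ → souvozoab.
Rule 3 (final devoicing): /b/ is a voiced obstruent in word-final position, so it devoices to [p]. /souvozoab/ → souvozoap.

souvozoap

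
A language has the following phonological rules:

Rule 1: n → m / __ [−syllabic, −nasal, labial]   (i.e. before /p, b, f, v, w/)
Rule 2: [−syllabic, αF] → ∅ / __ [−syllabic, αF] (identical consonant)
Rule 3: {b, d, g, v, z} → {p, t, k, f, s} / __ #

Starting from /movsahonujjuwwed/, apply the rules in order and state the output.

Rule 1 (nasal place assimilation): no segment meets the environment; /movsahonujjuwwed/ is unchanged.
Rule 2 (degemination): /jj/ is a geminate; the first /j/ deletes. /ww/ is a geminate; the first /w/ deletes. /movsahonujjuwwed/ → movsahonujuwed.
Rule 3 (final devoicing): /d/ is a voiced obstruent in word-final position, so it devoices to [t]. /movsahonujuwed/ → movsahonujuwet.

movsahonujuwet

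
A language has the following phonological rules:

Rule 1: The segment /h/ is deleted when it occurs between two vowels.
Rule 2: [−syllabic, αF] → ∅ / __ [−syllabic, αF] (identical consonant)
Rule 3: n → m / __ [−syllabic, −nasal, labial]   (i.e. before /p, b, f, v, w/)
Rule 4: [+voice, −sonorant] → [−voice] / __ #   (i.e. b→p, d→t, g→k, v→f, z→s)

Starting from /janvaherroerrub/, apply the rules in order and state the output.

Rule 1 (intervocalic h-deletion): /h/ occurs between vowels /a/ and /e/, so it deletes. /janvaherroerrub/ → janvaerroerrub.
Rule 2 (degemination): /rr/ is a geminate; the first /r/ deletes. /rr/ is a geminate; the first /r/ deletes. /janvaerroerrub/ → janvaeroerub.
Rule 3 (nasal place assimilation): /n/ precedes the labial consonant /v/, so it assimilates in place to [m]. /janvaeroerub/ → jamvaeroerub.
Rule 4 (final devoicing): /b/ is a voiced obstruent in word-final position, so it devoices to [p]. /jamvaeroerub/ → jamvaeroerup.

jamvaeroerup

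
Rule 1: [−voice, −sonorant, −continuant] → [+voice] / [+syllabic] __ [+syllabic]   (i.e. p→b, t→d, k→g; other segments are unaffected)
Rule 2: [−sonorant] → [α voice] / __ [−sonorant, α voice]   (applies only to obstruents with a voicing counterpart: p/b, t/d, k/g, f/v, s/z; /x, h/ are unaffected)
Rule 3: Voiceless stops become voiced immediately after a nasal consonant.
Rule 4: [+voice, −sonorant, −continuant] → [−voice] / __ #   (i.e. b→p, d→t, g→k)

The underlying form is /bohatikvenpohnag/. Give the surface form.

Rule 1 (intervocalic voicing): /t/ is a voiceless stop between vowels /a/ and /i/, so it voices to [d]. /bohatikvenpohnag/ → bohadikvenpohnag.
Rule 2 (regressive voicing assimilation): /k/ precedes the voiced obstruent /v/, so it voices to [g] by assimilation. /bohadikvenpohnag/ → bohadigvenpohnag.
Rule 3 (post-nasal voicing): /p/ is a voiceless stop immediately after the nasal /n/, so it voices to [b]. /bohadigvenpohnag/ → bohadigvenbohnag.
Rule 4 (final devoicing): /g/ is a voiced stop in word-final position, so it devoices to [k]. /bohadigvenbohnag/ → bohadigvenbohnak.

bohadigvenbohnak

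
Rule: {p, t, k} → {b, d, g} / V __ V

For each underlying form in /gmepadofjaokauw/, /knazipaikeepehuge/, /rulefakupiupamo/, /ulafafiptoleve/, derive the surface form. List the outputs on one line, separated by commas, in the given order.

/gmepadofjaokauw/: /p/ is a voiceless stop between vowels /e/ and /a/, so it voices to [b]. /k/ is a voiceless stop between vowels /o/ and /a/, so it voices to [g]. → [gmebadofjaogauw].
/knazipaikeepehuge/: /p/ is a voiceless stop between vowels /i/ and /a/, so it voices to [b]. /k/ is a voiceless stop between vowels /i/ and /e/, so it voices to [g]. /p/ is a voiceless stop between vowels /e/ and /e/, so it voices to [b]. → [knazibaigeebehuge].
/rulefakupiupamo/: /k/ is a voiceless stop between vowels /a/ and /u/, so it voices to [g]. /p/ is a voiceless stop between vowels /u/ and /i/, so it voices to [b]. /p/ is a voiceless stop between vowels /u/ and /a/, so it voices to [b]. → [rulefagubiubamo].
/ulafafiptoleve/: the rule's environment is not met; surfaces unchanged as [ulafafiptoleve].

gmebadofjaogauw, knazibaigeebehuge, rulefagubiubamo, ulafafiptoleve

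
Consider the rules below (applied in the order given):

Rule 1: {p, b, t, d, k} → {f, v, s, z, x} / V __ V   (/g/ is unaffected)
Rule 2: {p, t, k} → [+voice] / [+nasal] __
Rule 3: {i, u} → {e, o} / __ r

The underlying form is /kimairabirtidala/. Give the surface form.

kimaeravertizala

Rule 1 (intervocalic spirantization): /b/ is a stop between vowels /a/ and /i/, so it spirantizes to the fricative [v]. /d/ is a stop between vowels /i/ and /a/, so it spirantizes to the fricative [z]. /kimairabirtidala/ → kimairavirtizala.
Rule 2 (post-nasal voicing): no segment meets the environment; /kimairavirtizala/ is unchanged.
Rule 3 (pre-rhotic lowering): /i/ is a high vowel immediately before /r/, so it lowers to [e]. /i/ is a high vowel immediately before /r/, so it lowers to [e]. /kimairavirtizala/ → kimaeravertizala.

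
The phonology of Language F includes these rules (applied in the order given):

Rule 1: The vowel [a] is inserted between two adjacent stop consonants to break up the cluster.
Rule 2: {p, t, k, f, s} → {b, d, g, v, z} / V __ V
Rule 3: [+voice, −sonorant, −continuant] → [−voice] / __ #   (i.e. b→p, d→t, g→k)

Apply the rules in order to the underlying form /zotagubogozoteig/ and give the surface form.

zodagubogozodeik

Rule 1 (stop-cluster a-epenthesis): no segment meets the environment; /zotagubogozoteig/ is unchanged.
Rule 2 (intervocalic voicing): /t/ is a voiceless obstruent between vowels /o/ and /a/, so it voices to [d]. /t/ is a voiceless obstruent between vowels /o/ and /e/, so it voices to [d]. /zotagubogozoteig/ → zodagubogozodeig.
Rule 3 (final devoicing): /g/ is a voiced stop in word-final position, so it devoices to [k]. /zodagubogozodeig/ → zodagubogozodeik.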